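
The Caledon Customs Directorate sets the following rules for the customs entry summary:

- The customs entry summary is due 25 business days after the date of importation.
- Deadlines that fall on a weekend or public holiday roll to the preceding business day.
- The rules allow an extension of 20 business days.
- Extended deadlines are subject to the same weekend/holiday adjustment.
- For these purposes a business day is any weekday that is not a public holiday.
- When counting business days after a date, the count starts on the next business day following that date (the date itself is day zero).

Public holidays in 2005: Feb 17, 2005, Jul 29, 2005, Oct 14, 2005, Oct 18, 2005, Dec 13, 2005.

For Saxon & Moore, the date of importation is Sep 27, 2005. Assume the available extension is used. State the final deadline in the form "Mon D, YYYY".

Starting the day after Sep 27, 2005 and counting 25 business days lands on Nov 3, 2005.
Since Nov 3, 2005 is a Thursday and not a holiday, the date is unchanged.
Counting 20 further business days from Nov 3, 2005 reaches Dec 1, 2005.
Dec 1, 2005 is a Thursday and not a listed holiday, so it stands.
Deadline: Dec 1, 2005.

Dec 1, 2005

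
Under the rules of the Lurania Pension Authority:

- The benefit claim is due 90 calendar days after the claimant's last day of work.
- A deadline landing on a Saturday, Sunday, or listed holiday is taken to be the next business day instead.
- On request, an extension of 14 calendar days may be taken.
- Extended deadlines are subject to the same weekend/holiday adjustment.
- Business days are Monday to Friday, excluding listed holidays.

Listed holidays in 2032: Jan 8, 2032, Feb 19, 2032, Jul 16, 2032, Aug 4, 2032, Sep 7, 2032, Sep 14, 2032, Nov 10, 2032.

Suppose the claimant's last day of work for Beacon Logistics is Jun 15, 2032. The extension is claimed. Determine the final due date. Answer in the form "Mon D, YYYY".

Sep 27, 2032

From Jun 15, 2032, 90 calendar days later is Sep 13, 2032.
Sep 13, 2032 falls on a Monday, which is a business day, so no adjustment is needed.
Add the 14 calendar-day extension to Sep 13, 2032: Sep 27, 2032.
Sep 27, 2032 (Monday) is already a business day.
Deadline: Sep 27, 2032.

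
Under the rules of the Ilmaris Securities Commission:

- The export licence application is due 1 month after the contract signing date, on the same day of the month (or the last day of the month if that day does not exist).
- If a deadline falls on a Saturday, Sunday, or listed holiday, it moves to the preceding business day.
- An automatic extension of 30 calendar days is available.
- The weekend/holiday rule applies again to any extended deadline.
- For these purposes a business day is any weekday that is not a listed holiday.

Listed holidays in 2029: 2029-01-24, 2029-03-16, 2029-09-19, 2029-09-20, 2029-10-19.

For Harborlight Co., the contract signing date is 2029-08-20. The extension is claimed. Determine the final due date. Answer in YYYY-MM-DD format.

1 month after 2029-08-20, on the same day of the month, is 2029-09-20.
2029-09-20 is a listed holiday, so it moves to the preceding business day, 2029-09-18 (Tuesday).
Add the 30 calendar-day extension to 2029-09-18: 2029-10-18.
2029-10-18 falls on a Thursday, which is a business day, so no adjustment is needed.
So the filing is due 2029-10-18.

2029-10-18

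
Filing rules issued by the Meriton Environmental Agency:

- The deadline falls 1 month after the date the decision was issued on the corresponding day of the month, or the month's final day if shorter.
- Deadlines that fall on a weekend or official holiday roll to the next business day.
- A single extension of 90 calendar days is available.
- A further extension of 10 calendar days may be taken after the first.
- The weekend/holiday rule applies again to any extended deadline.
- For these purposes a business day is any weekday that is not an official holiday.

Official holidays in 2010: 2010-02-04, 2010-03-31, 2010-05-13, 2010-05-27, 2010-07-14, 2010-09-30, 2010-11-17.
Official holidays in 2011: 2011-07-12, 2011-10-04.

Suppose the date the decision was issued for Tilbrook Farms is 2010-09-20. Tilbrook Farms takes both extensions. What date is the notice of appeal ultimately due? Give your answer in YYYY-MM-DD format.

2011-01-28

1 month after 2010-09-20, on the same day of the month, is 2010-10-20.
Since 2010-10-20 is a Wednesday and not a holiday, the date is unchanged.
The 90-calendar-day extension moves the deadline from 2010-10-20 to 2011-01-18.
2011-01-18 falls on a Tuesday, which is a business day, so no adjustment is needed.
With the 10-day extension, 2011-01-18 becomes 2011-01-28.
2011-01-28 falls on a Friday, which is a business day, so no adjustment is needed.
Final deadline: 2011-01-28.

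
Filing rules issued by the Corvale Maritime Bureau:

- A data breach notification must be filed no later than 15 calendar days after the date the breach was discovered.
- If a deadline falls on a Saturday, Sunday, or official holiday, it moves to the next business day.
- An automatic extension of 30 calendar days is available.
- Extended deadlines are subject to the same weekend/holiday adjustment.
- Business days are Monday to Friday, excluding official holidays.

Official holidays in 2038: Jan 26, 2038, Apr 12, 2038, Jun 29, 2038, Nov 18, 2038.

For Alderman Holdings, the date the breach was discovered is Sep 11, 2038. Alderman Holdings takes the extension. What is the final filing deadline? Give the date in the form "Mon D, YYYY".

From Sep 11, 2038, 15 calendar days later is Sep 26, 2038.
Sep 26, 2038 falls on a Sunday. Rolling to the next business day gives Sep 27, 2038, a Monday.
Applying the 30-calendar-day extension: Sep 27, 2038 + 30 days = Oct 27, 2038.
Since Oct 27, 2038 is a Wednesday and not a holiday, the date is unchanged.
Final deadline: Oct 27, 2038.

Oct 27, 2038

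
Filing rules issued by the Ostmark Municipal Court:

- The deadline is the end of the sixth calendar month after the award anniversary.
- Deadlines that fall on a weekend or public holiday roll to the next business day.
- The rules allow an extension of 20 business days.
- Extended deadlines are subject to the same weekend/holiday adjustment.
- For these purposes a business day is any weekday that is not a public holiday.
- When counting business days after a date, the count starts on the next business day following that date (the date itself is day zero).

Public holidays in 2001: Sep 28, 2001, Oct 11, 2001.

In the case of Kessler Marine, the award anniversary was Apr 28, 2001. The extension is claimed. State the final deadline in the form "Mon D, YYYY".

Nov 28, 2001

6 months after Apr 28, 2001 falls in October 2001; the last day of that month is Oct 31, 2001.
Oct 31, 2001 falls on a Wednesday, which is a business day, so no adjustment is needed.
Counting 20 further business days from Oct 31, 2001 reaches Nov 28, 2001.
Nov 28, 2001 (Wednesday) is already a business day.
So the filing is due Nov 28, 2001.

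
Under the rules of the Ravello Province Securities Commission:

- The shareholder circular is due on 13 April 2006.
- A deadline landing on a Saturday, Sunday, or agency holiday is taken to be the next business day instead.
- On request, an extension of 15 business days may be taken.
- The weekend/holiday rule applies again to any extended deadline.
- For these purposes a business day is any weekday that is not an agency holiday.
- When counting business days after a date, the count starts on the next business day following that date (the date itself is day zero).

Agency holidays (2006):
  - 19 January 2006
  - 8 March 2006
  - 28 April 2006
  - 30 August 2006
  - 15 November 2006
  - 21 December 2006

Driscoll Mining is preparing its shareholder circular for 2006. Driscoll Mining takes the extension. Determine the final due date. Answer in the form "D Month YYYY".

The stated deadline is 13 April 2006.
13 April 2006 falls on a Thursday, which is a business day, so no adjustment is needed.
Counting 15 further business days from 13 April 2006 reaches 5 May 2006.
5 May 2006 is a Friday and not a listed holiday, so it stands.
Deadline: 5 May 2006.

5 May 2006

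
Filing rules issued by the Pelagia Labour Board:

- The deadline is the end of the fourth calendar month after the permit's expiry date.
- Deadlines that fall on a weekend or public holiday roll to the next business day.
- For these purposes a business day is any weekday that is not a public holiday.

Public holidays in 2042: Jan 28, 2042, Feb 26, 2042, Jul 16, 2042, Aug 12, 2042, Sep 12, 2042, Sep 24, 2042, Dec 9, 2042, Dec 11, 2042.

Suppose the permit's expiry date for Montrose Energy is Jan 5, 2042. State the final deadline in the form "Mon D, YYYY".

Jun 2, 2042

4 months after Jan 5, 2042 is May 2042; that month ends on May 31, 2042.
May 31, 2042 is a Saturday, so it moves to the next business day, Jun 2, 2042 (Monday).
So the filing is due Jun 2, 2042.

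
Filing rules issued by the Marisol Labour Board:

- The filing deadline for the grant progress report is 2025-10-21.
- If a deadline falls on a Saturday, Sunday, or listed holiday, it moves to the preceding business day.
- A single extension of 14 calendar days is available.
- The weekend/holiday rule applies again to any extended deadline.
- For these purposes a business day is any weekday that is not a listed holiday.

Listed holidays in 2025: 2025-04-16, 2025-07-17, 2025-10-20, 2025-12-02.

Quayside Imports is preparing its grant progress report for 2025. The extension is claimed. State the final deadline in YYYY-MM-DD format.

Start from the fixed due date, 2025-10-21.
2025-10-21 falls on a Tuesday, which is a business day, so no adjustment is needed.
The 14-calendar-day extension moves the deadline from 2025-10-21 to 2025-11-04.
2025-11-04 (Tuesday) is already a business day.
Deadline: 2025-11-04.

2025-11-04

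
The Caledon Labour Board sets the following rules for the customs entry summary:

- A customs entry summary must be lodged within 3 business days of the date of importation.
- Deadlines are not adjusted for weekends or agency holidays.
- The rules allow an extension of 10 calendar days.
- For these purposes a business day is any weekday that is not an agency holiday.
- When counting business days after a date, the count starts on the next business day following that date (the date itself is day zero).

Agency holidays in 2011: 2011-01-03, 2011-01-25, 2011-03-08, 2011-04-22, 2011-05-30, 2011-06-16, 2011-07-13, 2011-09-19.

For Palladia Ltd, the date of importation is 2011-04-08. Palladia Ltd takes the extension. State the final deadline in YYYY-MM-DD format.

2011-04-23

Counting 3 business days after 2011-04-08 (skipping weekends and listed holidays) reaches 2011-04-13.
2011-04-13 falls on a Wednesday. The rules make no weekend/holiday allowance, so it remains 2011-04-13.
Applying the 10-calendar-day extension: 2011-04-13 + 10 days = 2011-04-23.
2011-04-23 falls on a Saturday. The rules make no weekend/holiday allowance, so it remains 2011-04-23.
So the filing is due 2011-04-23.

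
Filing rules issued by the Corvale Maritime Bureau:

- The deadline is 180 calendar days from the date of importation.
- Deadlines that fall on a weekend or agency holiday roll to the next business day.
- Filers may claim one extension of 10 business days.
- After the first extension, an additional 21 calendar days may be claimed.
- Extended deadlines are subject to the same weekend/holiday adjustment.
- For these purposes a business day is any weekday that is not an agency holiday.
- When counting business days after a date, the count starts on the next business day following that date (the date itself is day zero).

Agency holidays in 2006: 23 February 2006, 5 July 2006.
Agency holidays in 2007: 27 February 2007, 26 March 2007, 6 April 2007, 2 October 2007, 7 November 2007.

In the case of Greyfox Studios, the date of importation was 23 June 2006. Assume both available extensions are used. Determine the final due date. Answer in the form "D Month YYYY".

24 January 2007

Adding 180 calendar days to 23 June 2006 gives 20 December 2006.
Since 20 December 2006 is a Wednesday and not a holiday, the date is unchanged.
The 10-business-day extension runs from 20 December 2006 to 3 January 2007.
Since 3 January 2007 is a Wednesday and not a holiday, the date is unchanged.
Add the 21 calendar-day extension to 3 January 2007: 24 January 2007.
24 January 2007 (Wednesday) is already a business day.
So the filing is due 24 January 2007.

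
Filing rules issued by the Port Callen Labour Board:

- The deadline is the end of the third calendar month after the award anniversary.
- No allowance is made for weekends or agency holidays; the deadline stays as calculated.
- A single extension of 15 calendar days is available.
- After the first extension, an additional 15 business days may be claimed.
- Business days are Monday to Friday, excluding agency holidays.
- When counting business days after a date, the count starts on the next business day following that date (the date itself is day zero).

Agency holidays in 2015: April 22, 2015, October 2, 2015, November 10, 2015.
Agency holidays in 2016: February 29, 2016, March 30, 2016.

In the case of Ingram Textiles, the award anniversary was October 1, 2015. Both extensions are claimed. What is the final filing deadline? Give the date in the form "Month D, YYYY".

March 8, 2016

The third month after October 1, 2015 is January 2016, whose last day is January 31, 2016.
January 31, 2016 is a Sunday; no weekend or holiday adjustment applies.
Add the 15 calendar-day extension to January 31, 2016: February 15, 2016.
February 15, 2016 falls on a Monday. The rules make no weekend/holiday allowance, so it remains February 15, 2016.
Counting 15 further business days from February 15, 2016 reaches March 8, 2016.
March 8, 2016 falls on a Tuesday. The rules make no weekend/holiday allowance, so it remains March 8, 2016.
So the filing is due March 8, 2016.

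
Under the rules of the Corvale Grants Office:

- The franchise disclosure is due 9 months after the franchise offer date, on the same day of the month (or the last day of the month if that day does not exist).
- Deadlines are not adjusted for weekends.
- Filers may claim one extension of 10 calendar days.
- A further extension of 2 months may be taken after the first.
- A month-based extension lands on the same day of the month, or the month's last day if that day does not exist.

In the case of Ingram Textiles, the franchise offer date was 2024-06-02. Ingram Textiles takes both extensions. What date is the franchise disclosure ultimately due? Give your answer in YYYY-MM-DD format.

9 months from 2024-06-02 is 2025-03-02.
2025-03-02 falls on a Sunday. The rules make no weekend/holiday allowance, so it remains 2025-03-02.
The 10-calendar-day extension moves the deadline from 2025-03-02 to 2025-03-12.
2025-03-12 is a Wednesday; no weekend or holiday adjustment applies.
Applying the 2 months extension: 2 months after 2025-03-12 is 2025-05-12.
No adjustment is made for weekends or holidays, so 2025-05-12 stands.
Deadline: 2025-05-12.

2025-05-12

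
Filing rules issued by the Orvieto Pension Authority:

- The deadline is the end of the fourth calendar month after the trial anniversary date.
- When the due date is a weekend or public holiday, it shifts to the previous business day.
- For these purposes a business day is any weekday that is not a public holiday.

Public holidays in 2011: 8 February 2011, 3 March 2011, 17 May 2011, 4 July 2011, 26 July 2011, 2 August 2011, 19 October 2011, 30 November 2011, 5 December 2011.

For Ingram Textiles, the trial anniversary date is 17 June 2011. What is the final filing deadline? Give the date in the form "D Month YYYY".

31 October 2011

4 months after 17 June 2011 is October 2011; that month ends on 31 October 2011.
31 October 2011 (Monday) is already a business day.
Deadline: 31 October 2011.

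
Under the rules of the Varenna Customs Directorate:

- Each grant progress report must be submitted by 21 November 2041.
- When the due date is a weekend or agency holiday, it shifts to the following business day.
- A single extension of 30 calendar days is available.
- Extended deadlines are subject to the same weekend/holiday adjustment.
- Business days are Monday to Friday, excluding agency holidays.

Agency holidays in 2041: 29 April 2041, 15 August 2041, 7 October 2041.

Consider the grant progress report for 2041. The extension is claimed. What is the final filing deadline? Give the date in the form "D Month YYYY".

23 December 2041

The stated deadline is 21 November 2041.
21 November 2041 is a Thursday and not a listed holiday, so it stands.
The 30-calendar-day extension moves the deadline from 21 November 2041 to 21 December 2041.
Because 21 December 2041 is a Saturday, the deadline becomes 23 December 2041 (Monday).
Deadline: 23 December 2041.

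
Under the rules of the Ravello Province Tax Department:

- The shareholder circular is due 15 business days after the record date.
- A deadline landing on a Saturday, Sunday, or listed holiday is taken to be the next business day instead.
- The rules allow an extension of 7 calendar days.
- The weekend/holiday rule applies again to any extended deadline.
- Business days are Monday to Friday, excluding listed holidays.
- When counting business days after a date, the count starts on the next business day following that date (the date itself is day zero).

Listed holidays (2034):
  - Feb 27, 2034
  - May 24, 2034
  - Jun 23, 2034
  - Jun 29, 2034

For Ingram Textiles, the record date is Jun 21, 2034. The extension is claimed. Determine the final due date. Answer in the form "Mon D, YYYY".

Starting the day after Jun 21, 2034 and counting 15 business days lands on Jul 14, 2034.
Jul 14, 2034 falls on a Friday, which is a business day, so no adjustment is needed.
Applying the 7-calendar-day extension: Jul 14, 2034 + 7 days = Jul 21, 2034.
Jul 21, 2034 is a Friday and not a listed holiday, so it stands.
So the filing is due Jul 21, 2034.

Jul 21, 2034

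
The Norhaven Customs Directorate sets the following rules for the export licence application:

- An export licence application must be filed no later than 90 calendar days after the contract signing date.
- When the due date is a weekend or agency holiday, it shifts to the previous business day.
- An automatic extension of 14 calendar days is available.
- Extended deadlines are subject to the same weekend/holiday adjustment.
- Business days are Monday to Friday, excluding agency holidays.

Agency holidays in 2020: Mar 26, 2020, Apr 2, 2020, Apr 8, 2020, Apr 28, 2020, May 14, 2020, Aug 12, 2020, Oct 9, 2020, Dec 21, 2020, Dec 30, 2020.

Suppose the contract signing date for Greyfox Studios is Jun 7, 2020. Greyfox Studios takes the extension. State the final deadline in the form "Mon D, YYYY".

Adding 90 calendar days to Jun 7, 2020 gives Sep 5, 2020.
Because Sep 5, 2020 is a Saturday, the deadline becomes Sep 4, 2020 (Friday).
Applying the 14-calendar-day extension: Sep 4, 2020 + 14 days = Sep 18, 2020.
Sep 18, 2020 falls on a Friday, which is a business day, so no adjustment is needed.
So the filing is due Sep 18, 2020.

Sep 18, 2020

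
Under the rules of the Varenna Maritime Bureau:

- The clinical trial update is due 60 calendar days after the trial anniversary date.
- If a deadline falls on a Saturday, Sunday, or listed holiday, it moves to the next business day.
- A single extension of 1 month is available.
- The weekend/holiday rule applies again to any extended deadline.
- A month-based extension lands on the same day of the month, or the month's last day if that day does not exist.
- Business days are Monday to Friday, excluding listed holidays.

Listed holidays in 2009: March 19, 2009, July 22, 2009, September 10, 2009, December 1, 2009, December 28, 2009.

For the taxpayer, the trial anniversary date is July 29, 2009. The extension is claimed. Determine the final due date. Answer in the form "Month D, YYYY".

60 calendar days after July 29, 2009 is September 27, 2009.
September 27, 2009 is a Sunday; the next business day is September 28, 2009 (Monday).
Add 1 month to September 28, 2009: October 28, 2009.
October 28, 2009 is a Wednesday and not a listed holiday, so it stands.
Deadline: October 28, 2009.

October 28, 2009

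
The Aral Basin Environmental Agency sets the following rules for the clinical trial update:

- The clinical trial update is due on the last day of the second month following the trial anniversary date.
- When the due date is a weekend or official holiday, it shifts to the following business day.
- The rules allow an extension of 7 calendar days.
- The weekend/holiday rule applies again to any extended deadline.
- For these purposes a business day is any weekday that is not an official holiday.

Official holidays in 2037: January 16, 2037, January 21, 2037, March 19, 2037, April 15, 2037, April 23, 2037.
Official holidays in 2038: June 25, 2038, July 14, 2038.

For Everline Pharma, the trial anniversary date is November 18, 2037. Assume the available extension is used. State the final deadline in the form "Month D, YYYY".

The second month after November 18, 2037 is January 2038, whose last day is January 31, 2038.
Because January 31, 2038 is a Sunday, the deadline becomes February 1, 2038 (Monday).
Add the 7 calendar-day extension to February 1, 2038: February 8, 2038.
February 8, 2038 (Monday) is already a business day.
Deadline: February 8, 2038.

February 8, 2038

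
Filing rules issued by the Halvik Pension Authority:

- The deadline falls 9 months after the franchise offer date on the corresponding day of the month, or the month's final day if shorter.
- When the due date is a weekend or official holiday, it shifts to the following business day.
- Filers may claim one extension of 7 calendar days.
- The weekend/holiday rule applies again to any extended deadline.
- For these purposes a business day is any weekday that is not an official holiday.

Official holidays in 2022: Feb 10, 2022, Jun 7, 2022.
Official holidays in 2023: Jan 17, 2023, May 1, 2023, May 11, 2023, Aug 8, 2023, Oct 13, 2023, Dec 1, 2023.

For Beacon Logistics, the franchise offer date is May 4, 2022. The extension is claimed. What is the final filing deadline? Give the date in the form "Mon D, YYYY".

9 months from May 4, 2022 is Feb 4, 2023.
Because Feb 4, 2023 is a Saturday, the deadline becomes Feb 6, 2023 (Monday).
With the 7-day extension, Feb 6, 2023 becomes Feb 13, 2023.
Feb 13, 2023 (Monday) is already a business day.
So the filing is due Feb 13, 2023.

Feb 13, 2023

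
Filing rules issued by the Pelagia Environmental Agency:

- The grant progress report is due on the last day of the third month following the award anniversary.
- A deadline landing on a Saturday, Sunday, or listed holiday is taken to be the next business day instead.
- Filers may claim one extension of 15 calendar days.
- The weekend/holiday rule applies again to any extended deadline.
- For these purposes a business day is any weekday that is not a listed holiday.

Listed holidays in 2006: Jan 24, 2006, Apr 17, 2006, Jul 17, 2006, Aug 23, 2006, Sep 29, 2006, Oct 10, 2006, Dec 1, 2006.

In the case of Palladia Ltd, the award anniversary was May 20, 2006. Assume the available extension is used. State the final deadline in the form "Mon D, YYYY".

Sep 15, 2006

3 months after May 20, 2006 falls in August 2006; the last day of that month is Aug 31, 2006.
Aug 31, 2006 is a Thursday and not a listed holiday, so it stands.
The 15-calendar-day extension moves the deadline from Aug 31, 2006 to Sep 15, 2006.
Since Sep 15, 2006 is a Friday and not a holiday, the date is unchanged.
Final deadline: Sep 15, 2006.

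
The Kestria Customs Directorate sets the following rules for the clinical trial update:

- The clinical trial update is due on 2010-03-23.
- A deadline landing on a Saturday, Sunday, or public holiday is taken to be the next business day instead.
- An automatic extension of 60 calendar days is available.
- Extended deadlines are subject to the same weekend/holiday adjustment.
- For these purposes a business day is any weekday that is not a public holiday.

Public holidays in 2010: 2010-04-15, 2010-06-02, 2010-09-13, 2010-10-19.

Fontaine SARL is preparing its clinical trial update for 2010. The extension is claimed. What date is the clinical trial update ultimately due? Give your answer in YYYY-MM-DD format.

The stated deadline is 2010-03-23.
Since 2010-03-23 is a Tuesday and not a holiday, the date is unchanged.
Applying the 60-calendar-day extension: 2010-03-23 + 60 days = 2010-05-22.
Because 2010-05-22 is a Saturday, the deadline becomes 2010-05-24 (Monday).
Deadline: 2010-05-24.

2010-05-24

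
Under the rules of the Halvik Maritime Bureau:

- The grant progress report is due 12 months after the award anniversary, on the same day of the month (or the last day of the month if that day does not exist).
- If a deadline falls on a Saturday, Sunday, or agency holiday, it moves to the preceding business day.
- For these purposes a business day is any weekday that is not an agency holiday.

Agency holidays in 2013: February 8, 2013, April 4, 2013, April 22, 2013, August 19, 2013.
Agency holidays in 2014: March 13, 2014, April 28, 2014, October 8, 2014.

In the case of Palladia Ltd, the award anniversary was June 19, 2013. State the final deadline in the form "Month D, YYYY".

12 months from June 19, 2013 is June 19, 2014.
Since June 19, 2014 is a Thursday and not a holiday, the date is unchanged.
So the filing is due June 19, 2014.

June 19, 2014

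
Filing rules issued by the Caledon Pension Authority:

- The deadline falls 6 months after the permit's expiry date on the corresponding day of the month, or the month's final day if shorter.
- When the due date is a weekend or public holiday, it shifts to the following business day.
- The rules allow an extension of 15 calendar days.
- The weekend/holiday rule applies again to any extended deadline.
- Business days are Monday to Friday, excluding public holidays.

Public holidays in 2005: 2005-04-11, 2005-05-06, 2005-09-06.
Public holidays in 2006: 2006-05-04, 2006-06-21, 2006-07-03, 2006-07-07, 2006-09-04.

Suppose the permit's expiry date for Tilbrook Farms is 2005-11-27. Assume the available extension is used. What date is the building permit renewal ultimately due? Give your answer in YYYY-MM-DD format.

2006-06-13

6 months after 2005-11-27, on the same day of the month, is 2006-05-27.
2006-05-27 falls on a Saturday. Rolling to the next business day gives 2006-05-29, a Monday.
Add the 15 calendar-day extension to 2006-05-29: 2006-06-13.
Since 2006-06-13 is a Tuesday and not a holiday, the date is unchanged.
So the filing is due 2006-06-13.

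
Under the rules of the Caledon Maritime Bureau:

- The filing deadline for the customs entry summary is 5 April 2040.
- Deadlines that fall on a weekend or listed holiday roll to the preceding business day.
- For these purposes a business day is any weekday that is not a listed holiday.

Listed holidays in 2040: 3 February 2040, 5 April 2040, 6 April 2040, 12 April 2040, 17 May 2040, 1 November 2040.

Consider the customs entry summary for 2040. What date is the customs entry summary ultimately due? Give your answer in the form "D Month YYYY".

The stated deadline is 5 April 2040.
5 April 2040 is a listed holiday, so it moves to the preceding business day, 4 April 2040 (Wednesday).
The final due date is 4 April 2040.

4 April 2040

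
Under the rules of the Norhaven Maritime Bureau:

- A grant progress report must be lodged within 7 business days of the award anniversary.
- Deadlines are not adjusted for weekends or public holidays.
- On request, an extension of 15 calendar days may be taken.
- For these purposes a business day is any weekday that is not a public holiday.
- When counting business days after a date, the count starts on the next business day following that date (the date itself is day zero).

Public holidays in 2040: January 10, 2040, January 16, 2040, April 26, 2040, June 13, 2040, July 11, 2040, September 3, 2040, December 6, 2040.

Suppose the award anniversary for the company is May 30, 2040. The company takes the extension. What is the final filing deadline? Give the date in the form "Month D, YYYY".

June 23, 2040

7 business days after May 30, 2040, excluding weekends and holidays, is June 8, 2040.
No adjustment is made for weekends or holidays, so June 8, 2040 stands.
Applying the 15-calendar-day extension: June 8, 2040 + 15 days = June 23, 2040.
No adjustment is made for weekends or holidays, so June 23, 2040 stands.
Final deadline: June 23, 2040.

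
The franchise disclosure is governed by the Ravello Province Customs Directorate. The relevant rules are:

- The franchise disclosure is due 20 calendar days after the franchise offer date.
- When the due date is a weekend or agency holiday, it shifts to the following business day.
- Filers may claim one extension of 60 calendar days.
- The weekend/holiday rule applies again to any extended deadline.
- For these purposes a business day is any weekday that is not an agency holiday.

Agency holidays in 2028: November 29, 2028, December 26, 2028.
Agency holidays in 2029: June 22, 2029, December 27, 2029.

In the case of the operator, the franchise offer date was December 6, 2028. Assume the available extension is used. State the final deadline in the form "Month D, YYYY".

Adding 20 calendar days to December 6, 2028 gives December 26, 2028.
December 26, 2028 is a listed holiday; the next business day is December 27, 2028 (Wednesday).
Applying the 60-calendar-day extension: December 27, 2028 + 60 days = February 25, 2029.
February 25, 2029 is a Sunday, so it moves to the next business day, February 26, 2029 (Monday).
So the filing is due February 26, 2029.

February 26, 2029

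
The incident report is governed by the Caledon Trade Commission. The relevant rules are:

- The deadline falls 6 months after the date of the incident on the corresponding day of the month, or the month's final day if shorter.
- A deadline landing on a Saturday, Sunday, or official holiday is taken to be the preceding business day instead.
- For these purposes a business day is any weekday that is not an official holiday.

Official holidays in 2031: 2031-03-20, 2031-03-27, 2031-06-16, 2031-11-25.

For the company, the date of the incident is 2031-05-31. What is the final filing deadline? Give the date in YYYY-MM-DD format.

2031-11-28

6 months after 2031-05-31, on the same day of the month, is 2031-11-30 (day 31 does not exist in November, so the month's last day is used).
2031-11-30 is a Sunday, so it moves to the preceding business day, 2031-11-28 (Friday).
The final due date is 2031-11-28.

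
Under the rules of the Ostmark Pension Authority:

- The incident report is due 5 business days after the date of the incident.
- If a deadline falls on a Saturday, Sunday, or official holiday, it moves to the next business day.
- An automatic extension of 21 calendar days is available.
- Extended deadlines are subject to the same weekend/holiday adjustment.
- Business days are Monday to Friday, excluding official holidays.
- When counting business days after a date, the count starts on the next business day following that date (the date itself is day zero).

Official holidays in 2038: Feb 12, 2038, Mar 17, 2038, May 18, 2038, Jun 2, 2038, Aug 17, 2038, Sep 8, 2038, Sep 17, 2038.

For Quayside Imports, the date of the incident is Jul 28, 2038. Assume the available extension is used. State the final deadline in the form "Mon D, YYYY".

Aug 25, 2038

5 business days after Jul 28, 2038, excluding weekends and holidays, is Aug 4, 2038.
Since Aug 4, 2038 is a Wednesday and not a holiday, the date is unchanged.
The 21-calendar-day extension moves the deadline from Aug 4, 2038 to Aug 25, 2038.
Aug 25, 2038 is a Wednesday and not a listed holiday, so it stands.
So the filing is due Aug 25, 2038.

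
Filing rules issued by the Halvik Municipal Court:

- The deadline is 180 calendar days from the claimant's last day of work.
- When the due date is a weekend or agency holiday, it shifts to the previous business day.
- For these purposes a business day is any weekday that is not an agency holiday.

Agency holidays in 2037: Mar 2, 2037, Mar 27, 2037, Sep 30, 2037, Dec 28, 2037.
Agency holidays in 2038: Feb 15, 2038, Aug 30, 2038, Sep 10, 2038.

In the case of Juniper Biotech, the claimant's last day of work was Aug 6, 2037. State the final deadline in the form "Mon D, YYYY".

Feb 2, 2038

180 calendar days after Aug 6, 2037 is Feb 2, 2038.
Since Feb 2, 2038 is a Tuesday and not a holiday, the date is unchanged.
The final due date is Feb 2, 2038.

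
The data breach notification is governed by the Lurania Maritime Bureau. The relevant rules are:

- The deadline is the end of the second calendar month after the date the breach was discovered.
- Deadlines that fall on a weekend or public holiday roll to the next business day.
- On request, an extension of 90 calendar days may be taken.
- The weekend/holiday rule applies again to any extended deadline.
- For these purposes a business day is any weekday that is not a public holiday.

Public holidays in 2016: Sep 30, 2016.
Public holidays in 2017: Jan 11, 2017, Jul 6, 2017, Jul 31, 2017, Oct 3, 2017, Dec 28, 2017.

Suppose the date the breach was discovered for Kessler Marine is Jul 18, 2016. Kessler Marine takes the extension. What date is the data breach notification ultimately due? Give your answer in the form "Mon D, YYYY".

2 months after Jul 18, 2016 falls in September 2016; the last day of that month is Sep 30, 2016.
Sep 30, 2016 is a listed holiday, so it moves to the next business day, Oct 3, 2016 (Monday).
The 90-calendar-day extension moves the deadline from Oct 3, 2016 to Jan 1, 2017.
Jan 1, 2017 falls on a Sunday. Rolling to the next business day gives Jan 2, 2017, a Monday.
The final due date is Jan 2, 2017.

Jan 2, 2017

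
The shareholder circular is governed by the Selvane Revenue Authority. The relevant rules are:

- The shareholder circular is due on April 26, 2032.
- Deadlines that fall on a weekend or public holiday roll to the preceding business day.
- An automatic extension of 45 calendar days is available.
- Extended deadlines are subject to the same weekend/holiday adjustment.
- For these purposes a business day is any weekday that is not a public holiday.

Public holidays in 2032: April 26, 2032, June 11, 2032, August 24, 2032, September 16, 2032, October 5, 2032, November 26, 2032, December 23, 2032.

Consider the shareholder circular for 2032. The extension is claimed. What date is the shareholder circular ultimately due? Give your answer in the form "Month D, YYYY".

The statutory due date is April 26, 2032.
Because April 26, 2032 is a listed holiday, the deadline becomes April 23, 2032 (Friday).
Add the 45 calendar-day extension to April 23, 2032: June 7, 2032.
June 7, 2032 is a Monday and not a listed holiday, so it stands.
The final due date is June 7, 2032.

June 7, 2032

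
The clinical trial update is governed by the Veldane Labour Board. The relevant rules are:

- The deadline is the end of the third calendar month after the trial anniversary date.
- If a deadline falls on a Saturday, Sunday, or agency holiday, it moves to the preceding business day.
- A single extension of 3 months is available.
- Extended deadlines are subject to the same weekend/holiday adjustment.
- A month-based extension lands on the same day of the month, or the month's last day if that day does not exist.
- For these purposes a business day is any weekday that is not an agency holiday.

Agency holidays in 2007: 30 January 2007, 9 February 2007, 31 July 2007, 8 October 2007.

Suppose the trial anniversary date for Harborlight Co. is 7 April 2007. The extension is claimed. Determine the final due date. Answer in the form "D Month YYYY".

3 months after 7 April 2007 is July 2007; that month ends on 31 July 2007.
31 July 2007 is a listed holiday, so it moves to the preceding business day, 30 July 2007 (Monday).
Applying the 3 months extension: 3 months after 30 July 2007 is 30 October 2007.
30 October 2007 falls on a Tuesday, which is a business day, so no adjustment is needed.
Final deadline: 30 October 2007.

30 October 2007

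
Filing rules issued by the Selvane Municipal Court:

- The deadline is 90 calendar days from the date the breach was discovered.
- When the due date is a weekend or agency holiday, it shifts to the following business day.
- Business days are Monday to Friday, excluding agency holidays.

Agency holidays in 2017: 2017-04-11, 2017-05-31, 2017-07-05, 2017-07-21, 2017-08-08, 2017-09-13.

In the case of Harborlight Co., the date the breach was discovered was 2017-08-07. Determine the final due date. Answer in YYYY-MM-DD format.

Trigger date 2017-08-07 + 90 calendar days = 2017-11-05.
2017-11-05 is a Sunday, so it moves to the next business day, 2017-11-06 (Monday).
Final deadline: 2017-11-06.

2017-11-06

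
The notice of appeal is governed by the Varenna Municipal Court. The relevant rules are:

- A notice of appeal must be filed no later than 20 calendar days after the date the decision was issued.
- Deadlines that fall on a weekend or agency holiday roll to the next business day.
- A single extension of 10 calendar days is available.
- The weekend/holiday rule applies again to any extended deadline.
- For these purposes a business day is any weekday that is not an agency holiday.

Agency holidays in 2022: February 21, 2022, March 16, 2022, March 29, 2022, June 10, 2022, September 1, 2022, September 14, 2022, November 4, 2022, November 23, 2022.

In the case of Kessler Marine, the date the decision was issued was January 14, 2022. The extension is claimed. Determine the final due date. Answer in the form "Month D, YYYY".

From January 14, 2022, 20 calendar days later is February 3, 2022.
February 3, 2022 is a Thursday and not a listed holiday, so it stands.
The 10-calendar-day extension moves the deadline from February 3, 2022 to February 13, 2022.
February 13, 2022 is a Sunday, so it moves to the next business day, February 14, 2022 (Monday).
Deadline: February 14, 2022.

February 14, 2022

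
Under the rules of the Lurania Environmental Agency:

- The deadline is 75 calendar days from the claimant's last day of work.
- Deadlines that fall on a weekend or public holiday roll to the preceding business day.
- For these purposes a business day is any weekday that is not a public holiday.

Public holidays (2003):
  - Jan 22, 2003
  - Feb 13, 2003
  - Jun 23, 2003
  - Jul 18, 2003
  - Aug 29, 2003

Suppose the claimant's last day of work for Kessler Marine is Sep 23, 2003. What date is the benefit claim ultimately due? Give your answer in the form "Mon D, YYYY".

Adding 75 calendar days to Sep 23, 2003 gives Dec 7, 2003.
Because Dec 7, 2003 is a Sunday, the deadline becomes Dec 5, 2003 (Friday).
Deadline: Dec 5, 2003.

Dec 5, 2003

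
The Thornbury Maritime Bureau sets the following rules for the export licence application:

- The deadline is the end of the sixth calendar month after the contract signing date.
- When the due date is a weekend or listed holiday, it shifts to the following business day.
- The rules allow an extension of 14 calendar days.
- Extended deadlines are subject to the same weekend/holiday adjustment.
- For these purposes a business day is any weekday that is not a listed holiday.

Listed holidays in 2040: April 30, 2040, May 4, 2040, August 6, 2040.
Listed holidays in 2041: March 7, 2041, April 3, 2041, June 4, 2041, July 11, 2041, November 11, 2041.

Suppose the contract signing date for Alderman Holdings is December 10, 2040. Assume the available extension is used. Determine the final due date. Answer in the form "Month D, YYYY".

July 15, 2041

The sixth month after December 10, 2040 is June 2041, whose last day is June 30, 2041.
June 30, 2041 is a Sunday; the next business day is July 1, 2041 (Monday).
Applying the 14-calendar-day extension: July 1, 2041 + 14 days = July 15, 2041.
July 15, 2041 (Monday) is already a business day.
The final due date is July 15, 2041.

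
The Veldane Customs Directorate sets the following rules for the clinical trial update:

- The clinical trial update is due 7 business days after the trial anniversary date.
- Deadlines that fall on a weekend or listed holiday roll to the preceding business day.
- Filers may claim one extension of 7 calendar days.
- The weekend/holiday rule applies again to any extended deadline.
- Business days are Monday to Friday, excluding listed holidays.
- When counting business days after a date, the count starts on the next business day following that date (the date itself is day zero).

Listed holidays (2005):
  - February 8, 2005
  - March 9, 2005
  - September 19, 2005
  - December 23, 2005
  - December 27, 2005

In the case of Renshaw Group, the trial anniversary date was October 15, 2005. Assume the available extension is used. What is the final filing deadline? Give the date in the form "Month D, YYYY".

November 1, 2005

Counting 7 business days after October 15, 2005 (skipping weekends and listed holidays) reaches October 25, 2005.
October 25, 2005 falls on a Tuesday, which is a business day, so no adjustment is needed.
With the 7-day extension, October 25, 2005 becomes November 1, 2005.
November 1, 2005 falls on a Tuesday, which is a business day, so no adjustment is needed.
The final due date is November 1, 2005.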